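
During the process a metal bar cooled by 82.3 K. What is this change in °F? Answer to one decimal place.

Only the scale ratio 1.8 matters for a change in temperature.
82.3 × 1.8 = 148.1.

148.1°F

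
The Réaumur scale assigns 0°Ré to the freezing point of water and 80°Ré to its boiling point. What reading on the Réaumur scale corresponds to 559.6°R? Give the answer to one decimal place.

30.2°Ré

First in Celsius: (559.6 - 491.67) × 5/9 = 37.7389°C.
Linearly onto the Réaumur scale: 0 + (37.7389 / 100) × (80 - 0) = 30.2°Ré.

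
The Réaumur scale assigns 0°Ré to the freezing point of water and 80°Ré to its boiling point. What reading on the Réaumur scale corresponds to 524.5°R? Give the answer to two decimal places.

First in Celsius: (524.5 - 491.67) × 5/9 = 18.2389°C.
Linearly onto the Réaumur scale: 0 + (18.2389 / 100) × (80 - 0) = 14.59°Ré.

14.59°Ré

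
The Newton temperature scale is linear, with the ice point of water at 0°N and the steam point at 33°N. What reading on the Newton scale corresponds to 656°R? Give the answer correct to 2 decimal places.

First in Celsius: (656 - 491.67) × 5/9 = 91.2944°C.
Linearly onto the Newton scale: 0 + (91.2944 / 100) × (33 - 0) = 30.13°N.

30.13°N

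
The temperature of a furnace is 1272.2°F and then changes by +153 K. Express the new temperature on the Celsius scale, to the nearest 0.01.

842.00°C

Initial temperature in Celsius: (1272.2 - 32) × 5/9 = 689.0000°C.
The 153 K change is an interval; Kelvin and Celsius degrees are the same size, so ΔC = +153°C.
Final Celsius temperature: 689.0000 + 153.0000 = 842.0000°C.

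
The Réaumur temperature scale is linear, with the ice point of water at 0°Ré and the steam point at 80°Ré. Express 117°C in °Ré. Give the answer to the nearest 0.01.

Linearly onto the Réaumur scale: 0 + (117.0000 / 100) × (80 - 0) = 93.60°Ré.

93.60°Ré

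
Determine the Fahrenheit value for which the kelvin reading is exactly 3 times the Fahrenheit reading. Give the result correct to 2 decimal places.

Let F be the Fahrenheit reading. The kelvin reading is K = 5/9·F + 255.372.
Require K = 3·F: 5/9·F + 255.372 = 3·F.
(-22/9)·F = -255.372  ⇒  F = 104.47.

104.47°F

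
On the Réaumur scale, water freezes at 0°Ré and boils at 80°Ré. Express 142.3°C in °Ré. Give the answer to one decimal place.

113.8°Ré

Linearly onto the Réaumur scale: 0 + (142.3000 / 100) × (80 - 0) = 113.8°Ré.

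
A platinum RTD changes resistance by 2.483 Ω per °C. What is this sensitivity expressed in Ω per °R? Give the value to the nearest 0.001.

Since only a temperature interval is involved, the additive offset between the scales drops out.
A change of 1°R is a change of 5/9°C, so per °R the value is 2.483 × 5/9 = 1.379.

1.379 Ω per °R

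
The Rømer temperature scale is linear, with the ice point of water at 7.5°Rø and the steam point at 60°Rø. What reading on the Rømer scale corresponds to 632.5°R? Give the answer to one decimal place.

First in Celsius: (632.5 - 491.67) × 5/9 = 78.2389°C.
Linearly onto the Rømer scale: 7.5 + (78.2389 / 100) × (60 - 7.5) = 48.6°Rø.

48.6°Rø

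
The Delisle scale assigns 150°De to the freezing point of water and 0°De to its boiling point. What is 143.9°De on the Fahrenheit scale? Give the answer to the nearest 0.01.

39.32°F

Linear interpolation between the fixed points: C = (143.9 - 150) × 100 / (0 - 150) = 4.0667°C.
Then 4.0667 × 1.8 + 32 = 39.32°F.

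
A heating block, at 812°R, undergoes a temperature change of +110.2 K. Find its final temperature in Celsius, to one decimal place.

Initial temperature in Celsius: (812 - 491.67) × 5/9 = 177.9611°C.
The 110.2 K change is an interval; Kelvin and Celsius degrees are the same size, so ΔC = +110.2°C.
Final Celsius temperature: 177.9611 + 110.2000 = 288.1611°C.

288.2°C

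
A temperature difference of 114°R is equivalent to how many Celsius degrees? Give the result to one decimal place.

63.3°C

An interval of 1°R corresponds to 5/9°C.
114 × 5/9 = 63.3.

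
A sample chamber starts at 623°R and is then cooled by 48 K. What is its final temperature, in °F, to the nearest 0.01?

76.93°F

Initial temperature in Celsius: (623 - 491.67) × 5/9 = 72.9611°C.
The 48 K change is an interval; Kelvin and Celsius degrees are the same size, so ΔC = -48°C.
Final Celsius temperature: 72.9611 - 48.0000 = 24.9611°C.
In Fahrenheit: 24.9611 × 1.8 + 32 = 76.93°F.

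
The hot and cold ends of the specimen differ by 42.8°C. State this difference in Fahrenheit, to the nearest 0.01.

77.04°F

Only the scale ratio 1.8 matters for a change in temperature.
42.8 × 1.8 = 77.04.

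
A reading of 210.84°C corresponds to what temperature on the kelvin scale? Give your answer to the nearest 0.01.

483.99 K

In kelvin: 210.8400 + 273.15 = 483.99 K.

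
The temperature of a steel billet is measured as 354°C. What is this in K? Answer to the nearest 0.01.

In kelvin: 354.0000 + 273.15 = 627.15 K.

627.15 K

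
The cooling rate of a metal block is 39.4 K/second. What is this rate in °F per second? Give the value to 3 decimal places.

Since only a temperature interval is involved, the additive offset between the scales drops out.
A change of 1 K is a change of 1.8°F, so 39.4 × 1.8 = 70.920.

70.920 °F/second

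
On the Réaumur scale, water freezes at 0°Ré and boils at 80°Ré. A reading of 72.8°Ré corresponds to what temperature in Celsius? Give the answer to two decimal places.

Linear interpolation between the fixed points: C = (72.8 - 0) × 100 / (80 - 0) = 91.0000°C.

91.00°C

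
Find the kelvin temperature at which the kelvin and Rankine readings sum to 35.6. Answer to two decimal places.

12.71 K

Let K be the kelvin reading. The Rankine reading is R = 1.8·K.
Require K + R = 35.6: (2.8)·K = 35.6.
K = (35.6) / (2.8) = 12.71.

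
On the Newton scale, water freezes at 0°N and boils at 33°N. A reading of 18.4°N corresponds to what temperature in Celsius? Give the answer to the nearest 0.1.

55.8°C

Linear interpolation between the fixed points: C = (18.4 - 0) × 100 / (33 - 0) = 55.7576°C.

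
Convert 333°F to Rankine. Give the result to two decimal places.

792.67°R

In Celsius: (333 - 32) × 5/9 = 167.2222°C.
In Rankine: 167.2222 × 1.8 + 491.67 = 792.67°R.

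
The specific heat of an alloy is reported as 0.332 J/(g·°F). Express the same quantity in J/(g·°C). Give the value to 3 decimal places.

The quantity depends on a temperature interval, so only the ratio of degree sizes applies; the offset between the scales is irrelevant.
A change of 1°C is a change of 1.8°F, so per °C the value is 0.332 × 1.8 = 0.598.

0.598 J/(g·°C)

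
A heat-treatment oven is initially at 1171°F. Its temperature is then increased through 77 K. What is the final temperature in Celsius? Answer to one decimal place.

Initial temperature in Celsius: (1171 - 32) × 5/9 = 632.7778°C.
The 77 K change is an interval; Kelvin and Celsius degrees are the same size, so ΔC = +77°C.
Final Celsius temperature: 632.7778 + 77.0000 = 709.7778°C.

709.8°C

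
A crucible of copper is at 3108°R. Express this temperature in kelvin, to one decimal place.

1726.7 K

In Celsius: (3108 - 491.67) × 5/9 = 1453.5167°C.
In kelvin: 1453.5167 + 273.15 = 1726.7 K.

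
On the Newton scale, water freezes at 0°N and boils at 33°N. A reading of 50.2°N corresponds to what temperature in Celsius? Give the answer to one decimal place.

Linear interpolation between the fixed points: C = (50.2 - 0) × 100 / (33 - 0) = 152.1212°C.

152.1°C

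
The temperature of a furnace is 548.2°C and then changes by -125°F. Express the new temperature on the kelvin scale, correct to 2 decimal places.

751.91 K

The 125°F change is an interval, so only the factor 5/9 applies: -125 × 5/9 = -69.4444°C.
Final Celsius temperature: 548.2000 - 69.4444 = 478.7556°C.
In kelvin: 478.7556 + 273.15 = 751.91 K.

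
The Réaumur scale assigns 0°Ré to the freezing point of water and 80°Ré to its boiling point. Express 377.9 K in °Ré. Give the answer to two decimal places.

First in Celsius: 377.9 - 273.15 = 104.7500°C.
Linearly onto the Réaumur scale: 0 + (104.7500 / 100) × (80 - 0) = 83.80°Ré.

83.80°Ré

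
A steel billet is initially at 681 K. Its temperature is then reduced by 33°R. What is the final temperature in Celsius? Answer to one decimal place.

Initial temperature in Celsius: 681 - 273.15 = 407.8500°C.
The 33°R change is an interval, so only the factor 5/9 applies: -33 × 5/9 = -18.3333°C.
Final Celsius temperature: 407.8500 - 18.3333 = 389.5167°C.

389.5°C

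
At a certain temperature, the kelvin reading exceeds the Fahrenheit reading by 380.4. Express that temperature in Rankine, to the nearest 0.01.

Let x be the kelvin reading; then the Fahrenheit reading is 1.8·x - 459.67.
(1.8·x - 459.67) - x = -380.4  ⇒  (0.8)·x = 79.27  ⇒  x = 99.0875 K.
In Celsius: 99.0875 - 273.15 = -174.0625°C.
In Rankine: -174.0625 × 1.8 + 491.67 = 178.36°R.

178.36°R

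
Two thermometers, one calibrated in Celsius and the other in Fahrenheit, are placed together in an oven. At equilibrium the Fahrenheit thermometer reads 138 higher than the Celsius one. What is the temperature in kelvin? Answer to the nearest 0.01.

Let x be the Celsius reading; then the Fahrenheit reading is 1.8·x + 32.
(1.8·x + 32) - x = 138  ⇒  (0.8)·x = 106  ⇒  x = 132.5000°C.
In kelvin: 132.5000 + 273.15 = 405.65 K.

405.65 K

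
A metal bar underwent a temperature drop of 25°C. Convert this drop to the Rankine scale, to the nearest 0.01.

Only the scale ratio 1.8 matters for a change in temperature.
25 × 1.8 = 45.00.

45.00°R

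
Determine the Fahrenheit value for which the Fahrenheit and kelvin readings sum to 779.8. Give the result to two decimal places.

Let F be the Fahrenheit reading. The kelvin reading is K = 5/9·F + 255.372.
Require F + K = 779.8: (14/9)·F + 255.372 = 779.8.
F = (779.8 - 255.372) / (14/9) = 337.13.

337.13°F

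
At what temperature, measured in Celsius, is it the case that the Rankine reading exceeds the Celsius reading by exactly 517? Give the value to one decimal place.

31.7°C

Let C be the Celsius reading. The Rankine reading is R = 1.8·C + 491.67.
Require R - C = 517: (0.8)·C + 491.67 = 517.
C = (517 - 491.67) / (0.8) = 31.7.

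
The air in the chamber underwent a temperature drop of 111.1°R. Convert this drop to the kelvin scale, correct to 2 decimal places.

61.72 K

Only the scale ratio 5/9 matters for a change in temperature.
111.1 × 5/9 = 61.72.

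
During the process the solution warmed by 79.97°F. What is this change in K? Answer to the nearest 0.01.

For a temperature interval the offset drops out; only the factor 5/9 applies.
79.97 × 5/9 = 44.43.

44.43 K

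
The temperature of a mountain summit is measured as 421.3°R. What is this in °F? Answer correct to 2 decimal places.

-38.37°F

In Celsius: (421.3 - 491.67) × 5/9 = -39.0944°C.
In Fahrenheit: -39.0944 × 1.8 + 32 = -38.37°F.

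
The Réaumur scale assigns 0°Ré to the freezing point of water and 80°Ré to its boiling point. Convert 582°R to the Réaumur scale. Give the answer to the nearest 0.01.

First in Celsius: (582 - 491.67) × 5/9 = 50.1833°C.
Linearly onto the Réaumur scale: 0 + (50.1833 / 100) × (80 - 0) = 40.15°Ré.

40.15°Ré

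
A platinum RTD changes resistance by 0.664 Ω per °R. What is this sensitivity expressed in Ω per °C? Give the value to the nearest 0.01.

1.20 Ω per °C

The quantity depends on a temperature interval, so only the ratio of degree sizes applies; the offset between the scales is irrelevant.
A change of 1°C is a change of 1.8°R, so per °C the value is 0.664 × 1.8 = 1.20.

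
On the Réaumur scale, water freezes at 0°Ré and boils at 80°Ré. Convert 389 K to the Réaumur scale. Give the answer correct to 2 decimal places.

First in Celsius: 389 - 273.15 = 115.8500°C.
Linearly onto the Réaumur scale: 0 + (115.8500 / 100) × (80 - 0) = 92.68°Ré.

92.68°Ré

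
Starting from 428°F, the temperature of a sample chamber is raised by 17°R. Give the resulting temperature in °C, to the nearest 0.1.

229.4°C

Initial temperature in Celsius: (428 - 32) × 5/9 = 220.0000°C.
The 17°R change is an interval, so only the factor 5/9 applies: +17 × 5/9 = +9.4444°C.
Final Celsius temperature: 220.0000 + 9.4444 = 229.4444°C.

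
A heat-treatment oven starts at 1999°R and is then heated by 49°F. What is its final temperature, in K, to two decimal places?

1137.78 K

Initial temperature in Celsius: (1999 - 491.67) × 5/9 = 837.4056°C.
The 49°F change is an interval, so only the factor 5/9 applies: +49 × 5/9 = +27.2222°C.
Final Celsius temperature: 837.4056 + 27.2222 = 864.6278°C.
In kelvin: 864.6278 + 273.15 = 1137.78 K.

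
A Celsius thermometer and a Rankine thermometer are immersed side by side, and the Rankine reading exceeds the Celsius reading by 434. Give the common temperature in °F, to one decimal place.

-97.8°F

Let x be the Celsius reading; then the Rankine reading is 1.8·x + 491.67.
(1.8·x + 491.67) - x = 434  ⇒  (0.8)·x = -57.67  ⇒  x = -72.0875°C.
In Fahrenheit: -72.0875 × 1.8 + 32 = -97.8°F.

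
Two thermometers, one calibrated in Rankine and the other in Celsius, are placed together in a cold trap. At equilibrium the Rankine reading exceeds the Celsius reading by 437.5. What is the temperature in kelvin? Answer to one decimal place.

Let x be the Rankine reading; then the Celsius reading is 5/9·x - 273.15.
(5/9·x - 273.15) - x = -437.5  ⇒  (-4/9)·x = -164.35  ⇒  x = 369.7875°R.
In Celsius: (369.7875 - 491.67) × 5/9 = -67.7125°C.
In kelvin: -67.7125 + 273.15 = 205.4 K.

205.4 K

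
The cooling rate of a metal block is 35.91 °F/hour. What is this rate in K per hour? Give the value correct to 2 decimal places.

The quantity depends on a temperature interval, so only the ratio of degree sizes applies; the offset between the scales is irrelevant.
A change of 1°F is a change of 5/9 K, so 35.91 × 5/9 = 19.95.

19.95 K/hour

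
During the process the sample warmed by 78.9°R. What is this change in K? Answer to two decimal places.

For a temperature interval the offset drops out; only the factor 5/9 applies.
78.9 × 5/9 = 43.83.

43.83 K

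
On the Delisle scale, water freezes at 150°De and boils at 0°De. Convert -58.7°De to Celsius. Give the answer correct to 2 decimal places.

Linear interpolation between the fixed points: C = (-58.7 - 150) × 100 / (0 - 150) = 139.1333°C.

139.13°C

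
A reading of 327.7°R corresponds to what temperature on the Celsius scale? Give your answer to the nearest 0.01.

In Celsius: (327.7 - 491.67) × 5/9 = -91.0944°C.

-91.09°C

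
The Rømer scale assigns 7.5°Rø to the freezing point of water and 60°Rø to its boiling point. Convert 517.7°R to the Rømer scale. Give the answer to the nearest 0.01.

First in Celsius: (517.7 - 491.67) × 5/9 = 14.4611°C.
Linearly onto the Rømer scale: 7.5 + (14.4611 / 100) × (60 - 7.5) = 15.09°Rø.

15.09°Rø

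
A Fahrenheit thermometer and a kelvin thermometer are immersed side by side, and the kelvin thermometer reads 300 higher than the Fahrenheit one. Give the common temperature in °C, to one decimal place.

Let x be the Fahrenheit reading; then the kelvin reading is 5/9·x + 255.372.
(5/9·x + 255.372) - x = 300  ⇒  (-4/9)·x = 44.6278  ⇒  x = -100.4125°F.
In Celsius: (-100.4125 - 32) × 5/9 = -73.6°C.

-73.6°C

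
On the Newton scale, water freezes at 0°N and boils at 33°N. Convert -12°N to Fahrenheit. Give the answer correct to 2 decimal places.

-33.45°F

Linear interpolation between the fixed points: C = (-12 - 0) × 100 / (33 - 0) = -36.3636°C.
Then -36.3636 × 1.8 + 32 = -33.45°F.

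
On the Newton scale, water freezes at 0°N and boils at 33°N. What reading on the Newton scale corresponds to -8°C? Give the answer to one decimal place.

Linearly onto the Newton scale: 0 + (-8.0000 / 100) × (33 - 0) = -2.6°N.

-2.6°N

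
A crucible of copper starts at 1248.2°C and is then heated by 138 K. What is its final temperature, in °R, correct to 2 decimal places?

The 138 K change is an interval; Kelvin and Celsius degrees are the same size, so ΔC = +138°C.
Final Celsius temperature: 1248.2000 + 138.0000 = 1386.2000°C.
In Rankine: 1386.2000 × 1.8 + 491.67 = 2986.83°R.

2986.83°R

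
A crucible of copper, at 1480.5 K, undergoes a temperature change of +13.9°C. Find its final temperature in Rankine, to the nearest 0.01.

2689.92°R

Initial temperature in Celsius: 1480.5 - 273.15 = 1207.3500°C.
Final Celsius temperature: 1207.3500 + 13.9000 = 1221.2500°C.
In Rankine: 1221.2500 × 1.8 + 491.67 = 2689.92°R.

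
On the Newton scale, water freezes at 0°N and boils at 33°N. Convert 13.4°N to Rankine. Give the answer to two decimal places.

564.76°R

Linear interpolation between the fixed points: C = (13.4 - 0) × 100 / (33 - 0) = 40.6061°C.
Then 40.6061 × 1.8 + 491.67 = 564.76°R.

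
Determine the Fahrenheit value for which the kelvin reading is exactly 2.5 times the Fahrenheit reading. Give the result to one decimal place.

131.3°F

Let F be the Fahrenheit reading. The kelvin reading is K = 5/9·F + 255.372.
Require K = 2.5·F: 5/9·F + 255.372 = 2.5·F.
(-35/18)·F = -255.372  ⇒  F = 131.3.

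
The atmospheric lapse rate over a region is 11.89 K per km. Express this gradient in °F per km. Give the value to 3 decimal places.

Since only a temperature interval is involved, the additive offset between the scales drops out.
A change of 1 K is a change of 1.8°F, so 11.89 × 1.8 = 21.402.

21.402 °F/km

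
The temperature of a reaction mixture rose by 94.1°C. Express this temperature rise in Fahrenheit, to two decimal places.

Only the scale ratio 1.8 matters for a change in temperature.
94.1 × 1.8 = 169.38.

169.38°F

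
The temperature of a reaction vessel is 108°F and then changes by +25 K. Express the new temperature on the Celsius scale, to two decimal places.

67.22°C

Initial temperature in Celsius: (108 - 32) × 5/9 = 42.2222°C.
The 25 K change is an interval; Kelvin and Celsius degrees are the same size, so ΔC = +25°C.
Final Celsius temperature: 42.2222 + 25.0000 = 67.2222°C.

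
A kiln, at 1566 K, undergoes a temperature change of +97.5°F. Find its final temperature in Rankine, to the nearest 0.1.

Initial temperature in Celsius: 1566 - 273.15 = 1292.8500°C.
The 97.5°F change is an interval, so only the factor 5/9 applies: +97.5 × 5/9 = +54.1667°C.
Final Celsius temperature: 1292.8500 + 54.1667 = 1347.0167°C.
In Rankine: 1347.0167 × 1.8 + 491.67 = 2916.3°R.

2916.3°R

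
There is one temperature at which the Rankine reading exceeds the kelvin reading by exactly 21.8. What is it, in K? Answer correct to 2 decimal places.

Let K be the kelvin reading. The Rankine reading is R = 1.8·K.
Require R - K = 21.8: (0.8)·K = 21.8.
K = (21.8) / (0.8) = 27.25.

27.25 K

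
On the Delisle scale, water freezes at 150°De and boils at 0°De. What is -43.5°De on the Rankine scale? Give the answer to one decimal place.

Linear interpolation between the fixed points: C = (-43.5 - 150) × 100 / (0 - 150) = 129.0000°C.
Then 129.0000 × 1.8 + 491.67 = 723.9°R.

723.9°R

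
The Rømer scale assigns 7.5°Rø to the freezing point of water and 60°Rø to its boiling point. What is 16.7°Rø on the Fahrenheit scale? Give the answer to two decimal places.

Linear interpolation between the fixed points: C = (16.7 - 7.5) × 100 / (60 - 7.5) = 17.5238°C.
Then 17.5238 × 1.8 + 32 = 63.54°F.

63.54°F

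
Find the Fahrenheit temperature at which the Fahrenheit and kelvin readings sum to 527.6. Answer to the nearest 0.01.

175.00°F

Let F be the Fahrenheit reading. The kelvin reading is K = 5/9·F + 255.372.
Require F + K = 527.6: (14/9)·F + 255.372 = 527.6.
F = (527.6 - 255.372) / (14/9) = 175.00.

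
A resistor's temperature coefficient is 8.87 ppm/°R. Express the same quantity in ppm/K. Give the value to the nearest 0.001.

Since only a temperature interval is involved, the additive offset between the scales drops out.
A change of 1 K is a change of 1.8°R, so per K the value is 8.87 × 1.8 = 15.966.

15.966 ppm/K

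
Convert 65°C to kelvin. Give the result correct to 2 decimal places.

338.15 K

In kelvin: 65.0000 + 273.15 = 338.15 K.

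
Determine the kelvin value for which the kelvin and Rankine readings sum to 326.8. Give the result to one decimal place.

116.7 K

Let K be the kelvin reading. The Rankine reading is R = 1.8·K.
Require K + R = 326.8: (2.8)·K = 326.8.
K = (326.8) / (2.8) = 116.7.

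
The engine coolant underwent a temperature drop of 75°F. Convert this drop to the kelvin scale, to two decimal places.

Only the scale ratio 5/9 matters for a change in temperature.
75 × 5/9 = 41.67.

41.67 K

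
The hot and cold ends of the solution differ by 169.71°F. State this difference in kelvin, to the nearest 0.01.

An interval of 1°F corresponds to 5/9 K.
169.71 × 5/9 = 94.28.

94.28 K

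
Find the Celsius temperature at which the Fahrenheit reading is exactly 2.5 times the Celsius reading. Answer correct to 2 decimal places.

Let C be the Celsius reading. The Fahrenheit reading is F = 1.8·C + 32.
Require F = 2.5·C: 1.8·C + 32 = 2.5·C.
(-0.7)·C = -32  ⇒  C = 45.71.

45.71°C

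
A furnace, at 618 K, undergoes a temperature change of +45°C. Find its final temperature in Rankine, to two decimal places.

Initial temperature in Celsius: 618 - 273.15 = 344.8500°C.
Final Celsius temperature: 344.8500 + 45.0000 = 389.8500°C.
In Rankine: 389.8500 × 1.8 + 491.67 = 1193.40°R.

1193.40°R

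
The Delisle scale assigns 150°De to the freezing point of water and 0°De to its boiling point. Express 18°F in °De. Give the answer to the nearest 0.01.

161.67°De

First in Celsius: (18 - 32) × 5/9 = -7.7778°C.
Linearly onto the Delisle scale: 150 + (-7.7778 / 100) × (0 - 150) = 161.67°De.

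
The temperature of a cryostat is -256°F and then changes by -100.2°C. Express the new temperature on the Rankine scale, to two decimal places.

Initial temperature in Celsius: (-256 - 32) × 5/9 = -160.0000°C.
Final Celsius temperature: -160.0000 - 100.2000 = -260.2000°C.
In Rankine: -260.2000 × 1.8 + 491.67 = 23.31°R.

23.31°R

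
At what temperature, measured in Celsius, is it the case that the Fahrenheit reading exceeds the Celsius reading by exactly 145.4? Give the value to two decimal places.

141.75°C

Let C be the Celsius reading. The Fahrenheit reading is F = 1.8·C + 32.
Require F - C = 145.4: (0.8)·C + 32 = 145.4.
C = (145.4 - 32) / (0.8) = 141.75.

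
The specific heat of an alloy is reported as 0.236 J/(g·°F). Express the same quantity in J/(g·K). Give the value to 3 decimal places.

The quantity depends on a temperature interval, so only the ratio of degree sizes applies; the offset between the scales is irrelevant.
A change of 1 K is a change of 1.8°F, so per K the value is 0.236 × 1.8 = 0.425.

0.425 J/(g·K)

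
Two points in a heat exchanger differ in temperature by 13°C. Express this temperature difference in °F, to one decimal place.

An interval of 1°C corresponds to 1.8°F.
13 × 1.8 = 23.4.

23.4°F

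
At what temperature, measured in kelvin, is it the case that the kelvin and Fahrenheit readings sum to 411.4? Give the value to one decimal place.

Let K be the kelvin reading. The Fahrenheit reading is F = 1.8·K - 459.67.
Require K + F = 411.4: (2.8)·K - 459.67 = 411.4.
K = (411.4 + 459.67) / (2.8) = 311.1.

311.1 K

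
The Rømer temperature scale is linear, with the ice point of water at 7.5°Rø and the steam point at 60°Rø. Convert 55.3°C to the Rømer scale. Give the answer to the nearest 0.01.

36.53°Rø

Linearly onto the Rømer scale: 7.5 + (55.3000 / 100) × (60 - 7.5) = 36.53°Rø.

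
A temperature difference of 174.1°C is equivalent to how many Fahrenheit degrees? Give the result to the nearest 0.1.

313.4°F

An interval of 1°C corresponds to 1.8°F.
174.1 × 1.8 = 313.4.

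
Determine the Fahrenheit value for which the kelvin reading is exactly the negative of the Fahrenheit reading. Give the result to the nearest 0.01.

-164.17°F

Let F be the Fahrenheit reading. The kelvin reading is K = 5/9·F + 255.372.
Require K = -1·F: 5/9·F + 255.372 = -1·F.
(14/9)·F = -255.372  ⇒  F = -164.17.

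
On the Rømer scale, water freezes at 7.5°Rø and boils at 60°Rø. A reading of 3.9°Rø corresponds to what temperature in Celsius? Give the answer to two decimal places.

Linear interpolation between the fixed points: C = (3.9 - 7.5) × 100 / (60 - 7.5) = -6.8571°C.

-6.86°C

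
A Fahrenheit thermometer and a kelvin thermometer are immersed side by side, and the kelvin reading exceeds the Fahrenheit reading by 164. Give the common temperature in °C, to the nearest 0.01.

Let x be the Fahrenheit reading; then the kelvin reading is 5/9·x + 255.372.
(5/9·x + 255.372) - x = 164  ⇒  (-4/9)·x = -91.3722  ⇒  x = 205.5875°F.
In Celsius: (205.5875 - 32) × 5/9 = 96.44°C.

96.44°C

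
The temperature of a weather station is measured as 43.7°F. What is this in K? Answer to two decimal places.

279.65 K

In Celsius: (43.7 - 32) × 5/9 = 6.5000°C.
In kelvin: 6.5000 + 273.15 = 279.65 K.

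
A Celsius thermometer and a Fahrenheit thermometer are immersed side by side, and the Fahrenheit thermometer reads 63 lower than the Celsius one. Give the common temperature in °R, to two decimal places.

Let x be the Celsius reading; then the Fahrenheit reading is 1.8·x + 32.
(1.8·x + 32) - x = -63  ⇒  (0.8)·x = -95  ⇒  x = -118.7500°C.
In Rankine: -118.7500 × 1.8 + 491.67 = 277.92°R.

277.92°R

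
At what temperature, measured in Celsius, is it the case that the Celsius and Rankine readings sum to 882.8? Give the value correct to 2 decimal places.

139.69°C

Let C be the Celsius reading. The Rankine reading is R = 1.8·C + 491.67.
Require C + R = 882.8: (2.8)·C + 491.67 = 882.8.
C = (882.8 - 491.67) / (2.8) = 139.69.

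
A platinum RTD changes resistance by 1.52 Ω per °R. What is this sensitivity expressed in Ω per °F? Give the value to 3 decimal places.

1.520 Ω per °F

Since only a temperature interval is involved, the additive offset between the scales drops out.
A change of 1°F is a change of 1°R, so per °F the value is 1.52 × 1 = 1.520.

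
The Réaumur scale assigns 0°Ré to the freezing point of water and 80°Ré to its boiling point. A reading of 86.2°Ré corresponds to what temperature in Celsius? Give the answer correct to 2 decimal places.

107.75°C

Linear interpolation between the fixed points: C = (86.2 - 0) × 100 / (80 - 0) = 107.7500°C.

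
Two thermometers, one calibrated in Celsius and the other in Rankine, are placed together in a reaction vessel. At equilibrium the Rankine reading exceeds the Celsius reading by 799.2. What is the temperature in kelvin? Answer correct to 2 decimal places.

657.56 K

Let x be the Celsius reading; then the Rankine reading is 1.8·x + 491.67.
(1.8·x + 491.67) - x = 799.2  ⇒  (0.8)·x = 307.53  ⇒  x = 384.4125°C.
In kelvin: 384.4125 + 273.15 = 657.56 K.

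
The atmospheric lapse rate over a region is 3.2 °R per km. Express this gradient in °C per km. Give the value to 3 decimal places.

1.778 °C/km

The quantity depends on a temperature interval, so only the ratio of degree sizes applies; the offset between the scales is irrelevant.
A change of 1°R is a change of 5/9°C, so 3.2 × 5/9 = 1.778.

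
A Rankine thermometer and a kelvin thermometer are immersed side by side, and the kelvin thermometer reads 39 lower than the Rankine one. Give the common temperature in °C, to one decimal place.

Let x be the Rankine reading; then the kelvin reading is 5/9·x.
(5/9·x) - x = -39  ⇒  (-4/9)·x = -39  ⇒  x = 87.7500°R.
In Celsius: (87.75 - 491.67) × 5/9 = -224.4°C.

-224.4°C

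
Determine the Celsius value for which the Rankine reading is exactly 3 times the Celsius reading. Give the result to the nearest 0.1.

Let C be the Celsius reading. The Rankine reading is R = 1.8·C + 491.67.
Require R = 3·C: 1.8·C + 491.67 = 3·C.
(-1.2)·C = -491.67  ⇒  C = 409.7.

409.7°C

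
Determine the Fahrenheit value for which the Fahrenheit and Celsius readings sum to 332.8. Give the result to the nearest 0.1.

225.4°F

Let F be the Fahrenheit reading. The Celsius reading is C = 5/9·F - 17.7778.
Require F + C = 332.8: (14/9)·F - 17.7778 = 332.8.
F = (332.8 + 17.7778) / (14/9) = 225.4.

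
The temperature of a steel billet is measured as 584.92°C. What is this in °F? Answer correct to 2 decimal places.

In Fahrenheit: 584.9200 × 1.8 + 32 = 1084.86°F.

1084.86°F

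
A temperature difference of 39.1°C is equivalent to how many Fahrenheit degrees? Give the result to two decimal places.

For a temperature interval the offset drops out; only the factor 1.8 applies.
39.1 × 1.8 = 70.38.

70.38°F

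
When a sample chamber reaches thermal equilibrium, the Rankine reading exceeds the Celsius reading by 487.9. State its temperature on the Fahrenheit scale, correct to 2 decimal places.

Let x be the Celsius reading; then the Rankine reading is 1.8·x + 491.67.
(1.8·x + 491.67) - x = 487.9  ⇒  (0.8)·x = -3.77  ⇒  x = -4.7125°C.
In Fahrenheit: -4.7125 × 1.8 + 32 = 23.52°F.

23.52°F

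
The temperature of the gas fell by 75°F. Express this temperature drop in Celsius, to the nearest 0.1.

41.7°C

For a temperature interval the offset drops out; only the factor 5/9 applies.
75 × 5/9 = 41.7.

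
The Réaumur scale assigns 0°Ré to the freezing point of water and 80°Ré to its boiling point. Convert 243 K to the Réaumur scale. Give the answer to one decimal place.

-24.1°Ré

First in Celsius: 243 - 273.15 = -30.1500°C.
Linearly onto the Réaumur scale: 0 + (-30.1500 / 100) × (80 - 0) = -24.1°Ré.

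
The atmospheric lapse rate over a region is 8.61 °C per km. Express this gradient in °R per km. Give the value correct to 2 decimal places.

15.50 °R/km

Since only a temperature interval is involved, the additive offset between the scales drops out.
A change of 1°C is a change of 1.8°R, so 8.61 × 1.8 = 15.50.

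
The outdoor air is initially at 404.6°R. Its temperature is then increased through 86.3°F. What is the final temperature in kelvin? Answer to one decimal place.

272.7 K

Initial temperature in Celsius: (404.6 - 491.67) × 5/9 = -48.3722°C.
The 86.3°F change is an interval, so only the factor 5/9 applies: +86.3 × 5/9 = +47.9444°C.
Final Celsius temperature: -48.3722 + 47.9444 = -0.4278°C.
In kelvin: -0.4278 + 273.15 = 272.7 K.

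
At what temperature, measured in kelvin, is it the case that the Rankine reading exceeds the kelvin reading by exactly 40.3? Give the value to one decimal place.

Let K be the kelvin reading. The Rankine reading is R = 1.8·K.
Require R - K = 40.3: (0.8)·K = 40.3.
K = (40.3) / (0.8) = 50.4.

50.4 K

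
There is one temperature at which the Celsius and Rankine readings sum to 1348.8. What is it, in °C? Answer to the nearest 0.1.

306.1°C

Let C be the Celsius reading. The Rankine reading is R = 1.8·C + 491.67.
Require C + R = 1348.8: (2.8)·C + 491.67 = 1348.8.
C = (1348.8 - 491.67) / (2.8) = 306.1.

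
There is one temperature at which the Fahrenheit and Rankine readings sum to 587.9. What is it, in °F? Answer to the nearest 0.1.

64.1°F

Let F be the Fahrenheit reading. The Rankine reading is R = 1·F + 459.67.
Require F + R = 587.9: (2)·F + 459.67 = 587.9.
F = (587.9 - 459.67) / (2) = 64.1.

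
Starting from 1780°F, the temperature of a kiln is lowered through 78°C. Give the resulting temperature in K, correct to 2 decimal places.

Initial temperature in Celsius: (1780 - 32) × 5/9 = 971.1111°C.
Final Celsius temperature: 971.1111 - 78.0000 = 893.1111°C.
In kelvin: 893.1111 + 273.15 = 1166.26 K.

1166.26 K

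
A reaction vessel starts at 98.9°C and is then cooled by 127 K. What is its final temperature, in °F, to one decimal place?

-18.6°F

The 127 K change is an interval; Kelvin and Celsius degrees are the same size, so ΔC = -127°C.
Final Celsius temperature: 98.9000 - 127.0000 = -28.1000°C.
In Fahrenheit: -28.1000 × 1.8 + 32 = -18.6°F.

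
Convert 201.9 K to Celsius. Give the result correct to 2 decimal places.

In Celsius: 201.9 - 273.15 = -71.2500°C.

-71.25°C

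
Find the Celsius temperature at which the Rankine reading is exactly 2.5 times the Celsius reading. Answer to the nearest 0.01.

Let C be the Celsius reading. The Rankine reading is R = 1.8·C + 491.67.
Require R = 2.5·C: 1.8·C + 491.67 = 2.5·C.
(-0.7)·C = -491.67  ⇒  C = 702.39.

702.39°C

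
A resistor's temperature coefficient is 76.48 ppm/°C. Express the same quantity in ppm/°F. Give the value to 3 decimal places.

The quantity depends on a temperature interval, so only the ratio of degree sizes applies; the offset between the scales is irrelevant.
A change of 1°F is a change of 5/9°C, so per °F the value is 76.48 × 5/9 = 42.489.

42.489 ppm/°F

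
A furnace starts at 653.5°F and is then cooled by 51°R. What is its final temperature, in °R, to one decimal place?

1062.2°R

Initial temperature in Celsius: (653.5 - 32) × 5/9 = 345.2778°C.
The 51°R change is an interval, so only the factor 5/9 applies: -51 × 5/9 = -28.3333°C.
Final Celsius temperature: 345.2778 - 28.3333 = 316.9444°C.
In Rankine: 316.9444 × 1.8 + 491.67 = 1062.2°R.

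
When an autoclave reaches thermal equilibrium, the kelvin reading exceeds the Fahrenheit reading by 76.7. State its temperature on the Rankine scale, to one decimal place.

861.7°R

Let x be the Fahrenheit reading; then the kelvin reading is 5/9·x + 255.372.
(5/9·x + 255.372) - x = 76.7  ⇒  (-4/9)·x = -178.672  ⇒  x = 402.0125°F.
In Celsius: (402.0125 - 32) × 5/9 = 205.5625°C.
In Rankine: 205.5625 × 1.8 + 491.67 = 861.7°R.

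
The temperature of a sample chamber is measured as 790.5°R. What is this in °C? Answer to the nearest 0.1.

166.0°C

In Celsius: (790.5 - 491.67) × 5/9 = 166.0167°C.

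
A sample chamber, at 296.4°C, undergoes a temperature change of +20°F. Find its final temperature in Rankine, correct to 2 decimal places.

1045.19°R

The 20°F change is an interval, so only the factor 5/9 applies: +20 × 5/9 = +11.1111°C.
Final Celsius temperature: 296.4000 + 11.1111 = 307.5111°C.
In Rankine: 307.5111 × 1.8 + 491.67 = 1045.19°R.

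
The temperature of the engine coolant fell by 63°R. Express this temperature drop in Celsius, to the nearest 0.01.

35.00°C

An interval of 1°R corresponds to 5/9°C.
63 × 5/9 = 35.00.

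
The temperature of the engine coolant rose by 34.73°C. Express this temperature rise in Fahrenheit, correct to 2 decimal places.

62.51°F

Only the scale ratio 1.8 matters for a change in temperature.
34.73 × 1.8 = 62.51.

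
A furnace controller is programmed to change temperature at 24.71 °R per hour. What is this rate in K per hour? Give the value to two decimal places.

13.73 K/hour

The quantity depends on a temperature interval, so only the ratio of degree sizes applies; the offset between the scales is irrelevant.
A change of 1°R is a change of 5/9 K, so 24.71 × 5/9 = 13.73.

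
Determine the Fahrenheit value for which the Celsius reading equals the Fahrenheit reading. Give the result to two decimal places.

Let F be the Fahrenheit reading. The Celsius reading is C = 5/9·F - 17.7778.
Set C = F: 5/9·F - 17.7778 = F.
(-4/9)·F = 17.7778  ⇒  F = -40.00.

-40.00°F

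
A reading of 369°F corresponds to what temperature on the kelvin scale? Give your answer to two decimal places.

460.37 K

In Celsius: (369 - 32) × 5/9 = 187.2222°C.
In kelvin: 187.2222 + 273.15 = 460.37 K.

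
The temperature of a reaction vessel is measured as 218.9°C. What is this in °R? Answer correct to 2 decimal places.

In Rankine: 218.9000 × 1.8 + 491.67 = 885.69°R.

885.69°R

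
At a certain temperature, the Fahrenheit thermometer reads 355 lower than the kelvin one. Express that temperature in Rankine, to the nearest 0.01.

Let x be the kelvin reading; then the Fahrenheit reading is 1.8·x - 459.67.
(1.8·x - 459.67) - x = -355  ⇒  (0.8)·x = 104.67  ⇒  x = 130.8375 K.
In Celsius: 130.8375 - 273.15 = -142.3125°C.
In Rankine: -142.3125 × 1.8 + 491.67 = 235.51°R.

235.51°R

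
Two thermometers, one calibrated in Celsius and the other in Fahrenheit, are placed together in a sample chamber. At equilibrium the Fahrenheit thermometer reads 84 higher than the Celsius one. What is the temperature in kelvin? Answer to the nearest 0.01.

Let x be the Celsius reading; then the Fahrenheit reading is 1.8·x + 32.
(1.8·x + 32) - x = 84  ⇒  (0.8)·x = 52  ⇒  x = 65.0000°C.
In kelvin: 65.0000 + 273.15 = 338.15 K.

338.15 K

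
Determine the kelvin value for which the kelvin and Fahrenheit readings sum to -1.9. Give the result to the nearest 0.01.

Let K be the kelvin reading. The Fahrenheit reading is F = 1.8·K - 459.67.
Require K + F = -1.9: (2.8)·K - 459.67 = -1.9.
K = (-1.9 + 459.67) / (2.8) = 163.49.

163.49 K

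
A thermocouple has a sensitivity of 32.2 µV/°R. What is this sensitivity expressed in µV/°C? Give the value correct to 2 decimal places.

57.96 µV/°C

Since only a temperature interval is involved, the additive offset between the scales drops out.
A change of 1°C is a change of 1.8°R, so per °C the value is 32.2 × 1.8 = 57.96.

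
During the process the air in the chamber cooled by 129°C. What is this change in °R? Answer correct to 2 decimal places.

232.20°R

An interval of 1°C corresponds to 1.8°R.
129 × 1.8 = 232.20.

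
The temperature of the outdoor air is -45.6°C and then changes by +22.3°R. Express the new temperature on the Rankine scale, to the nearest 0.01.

The 22.3°R change is an interval, so only the factor 5/9 applies: +22.3 × 5/9 = +12.3889°C.
Final Celsius temperature: -45.6000 + 12.3889 = -33.2111°C.
In Rankine: -33.2111 × 1.8 + 491.67 = 431.89°R.

431.89°R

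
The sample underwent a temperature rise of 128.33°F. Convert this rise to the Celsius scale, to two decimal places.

Only the scale ratio 5/9 matters for a change in temperature.
128.33 × 5/9 = 71.29.

71.29°C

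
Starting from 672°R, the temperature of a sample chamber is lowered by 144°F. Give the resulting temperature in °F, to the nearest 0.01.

Initial temperature in Celsius: (672 - 491.67) × 5/9 = 100.1833°C.
The 144°F change is an interval, so only the factor 5/9 applies: -144 × 5/9 = -80.0000°C.
Final Celsius temperature: 100.1833 - 80.0000 = 20.1833°C.
In Fahrenheit: 20.1833 × 1.8 + 32 = 68.33°F.

68.33°F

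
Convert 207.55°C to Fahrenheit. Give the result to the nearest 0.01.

405.59°F

In Fahrenheit: 207.5500 × 1.8 + 32 = 405.59°F.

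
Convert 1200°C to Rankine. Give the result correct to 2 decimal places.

2651.67°R

In Rankine: 1200.0000 × 1.8 + 491.67 = 2651.67°R.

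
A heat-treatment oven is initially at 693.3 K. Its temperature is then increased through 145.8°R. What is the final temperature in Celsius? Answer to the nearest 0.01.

Initial temperature in Celsius: 693.3 - 273.15 = 420.1500°C.
The 145.8°R change is an interval, so only the factor 5/9 applies: +145.8 × 5/9 = +81.0000°C.
Final Celsius temperature: 420.1500 + 81.0000 = 501.1500°C.

501.15°C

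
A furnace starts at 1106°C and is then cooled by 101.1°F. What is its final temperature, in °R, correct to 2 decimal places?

2381.37°R

The 101.1°F change is an interval, so only the factor 5/9 applies: -101.1 × 5/9 = -56.1667°C.
Final Celsius temperature: 1106.0000 - 56.1667 = 1049.8333°C.
In Rankine: 1049.8333 × 1.8 + 491.67 = 2381.37°R.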